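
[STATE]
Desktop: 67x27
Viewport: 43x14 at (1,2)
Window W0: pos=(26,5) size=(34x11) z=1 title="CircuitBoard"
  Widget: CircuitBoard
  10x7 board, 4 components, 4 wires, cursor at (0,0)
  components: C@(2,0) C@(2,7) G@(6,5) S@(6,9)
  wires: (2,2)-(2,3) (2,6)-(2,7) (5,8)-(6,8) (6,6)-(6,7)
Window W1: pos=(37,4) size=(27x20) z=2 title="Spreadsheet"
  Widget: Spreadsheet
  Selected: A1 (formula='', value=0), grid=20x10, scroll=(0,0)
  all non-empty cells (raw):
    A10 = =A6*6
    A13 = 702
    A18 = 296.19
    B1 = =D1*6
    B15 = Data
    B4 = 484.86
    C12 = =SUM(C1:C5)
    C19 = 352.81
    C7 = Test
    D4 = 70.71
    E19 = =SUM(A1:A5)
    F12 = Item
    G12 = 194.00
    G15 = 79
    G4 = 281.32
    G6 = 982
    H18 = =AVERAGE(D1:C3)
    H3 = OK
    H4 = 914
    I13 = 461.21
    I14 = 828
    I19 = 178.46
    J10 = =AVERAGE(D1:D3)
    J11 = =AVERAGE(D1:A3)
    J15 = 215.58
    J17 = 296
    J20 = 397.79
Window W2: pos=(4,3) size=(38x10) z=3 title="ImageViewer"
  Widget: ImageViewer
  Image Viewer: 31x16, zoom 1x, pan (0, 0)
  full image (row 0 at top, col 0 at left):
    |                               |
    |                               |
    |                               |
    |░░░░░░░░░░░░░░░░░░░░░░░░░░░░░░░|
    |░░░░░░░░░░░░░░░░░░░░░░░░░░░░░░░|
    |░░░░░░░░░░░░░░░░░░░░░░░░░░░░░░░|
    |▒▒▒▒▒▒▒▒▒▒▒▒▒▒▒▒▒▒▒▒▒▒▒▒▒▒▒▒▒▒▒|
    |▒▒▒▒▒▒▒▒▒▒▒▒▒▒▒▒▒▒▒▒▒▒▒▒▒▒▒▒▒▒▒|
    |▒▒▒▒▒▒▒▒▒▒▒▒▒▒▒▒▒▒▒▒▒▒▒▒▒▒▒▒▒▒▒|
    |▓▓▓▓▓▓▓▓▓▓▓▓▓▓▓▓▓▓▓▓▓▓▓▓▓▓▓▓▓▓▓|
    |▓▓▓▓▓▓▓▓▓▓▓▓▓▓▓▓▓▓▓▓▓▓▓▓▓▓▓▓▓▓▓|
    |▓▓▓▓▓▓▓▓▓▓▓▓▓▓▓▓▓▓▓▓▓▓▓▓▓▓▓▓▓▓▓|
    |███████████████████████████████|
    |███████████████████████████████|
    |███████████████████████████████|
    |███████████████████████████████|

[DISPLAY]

                                           
   ┏━━━━━━━━━━━━━━━━━━━━━━━━━━━━━━━━━━━━┓  
   ┃ ImageViewer                        ┃━━
   ┠────────────────────────────────────┨ea
   ┃                                    ┃──
   ┃                                    ┃  
   ┃                                    ┃  
   ┃░░░░░░░░░░░░░░░░░░░░░░░░░░░░░░░     ┃--
   ┃░░░░░░░░░░░░░░░░░░░░░░░░░░░░░░░     ┃  
   ┃░░░░░░░░░░░░░░░░░░░░░░░░░░░░░░░     ┃  
   ┗━━━━━━━━━━━━━━━━━━━━━━━━━━━━━━━━━━━━┛  
                         ┃2   C     ┃  4   
                         ┃          ┃  5   
                         ┗━━━━━━━━━━┃  6   


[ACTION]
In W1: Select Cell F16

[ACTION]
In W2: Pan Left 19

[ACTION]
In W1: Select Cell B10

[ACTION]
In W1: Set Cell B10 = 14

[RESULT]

                                           
   ┏━━━━━━━━━━━━━━━━━━━━━━━━━━━━━━━━━━━━┓  
   ┃ ImageViewer                        ┃━━
   ┠────────────────────────────────────┨ea
   ┃                                    ┃──
   ┃                                    ┃ 1
   ┃                                    ┃  
   ┃░░░░░░░░░░░░░░░░░░░░░░░░░░░░░░░     ┃--
   ┃░░░░░░░░░░░░░░░░░░░░░░░░░░░░░░░     ┃  
   ┃░░░░░░░░░░░░░░░░░░░░░░░░░░░░░░░     ┃  
   ┗━━━━━━━━━━━━━━━━━━━━━━━━━━━━━━━━━━━━┛  
                         ┃2   C     ┃  4   
                         ┃          ┃  5   
                         ┗━━━━━━━━━━┃  6   


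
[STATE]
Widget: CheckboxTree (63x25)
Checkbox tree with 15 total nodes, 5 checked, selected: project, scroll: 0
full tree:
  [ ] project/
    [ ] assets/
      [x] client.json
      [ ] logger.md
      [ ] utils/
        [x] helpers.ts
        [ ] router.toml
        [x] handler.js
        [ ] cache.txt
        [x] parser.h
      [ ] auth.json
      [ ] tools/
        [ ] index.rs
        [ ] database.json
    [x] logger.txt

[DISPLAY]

>[-] project/                                                  
   [-] assets/                                                 
     [x] client.json                                           
     [ ] logger.md                                             
     [-] utils/                                                
       [x] helpers.ts                                          
       [ ] router.toml                                         
       [x] handler.js                                          
       [ ] cache.txt                                           
       [x] parser.h                                            
     [ ] auth.json                                             
     [ ] tools/                                                
       [ ] index.rs                                            
       [ ] database.json                                       
   [x] logger.txt                                              
                                                               
                                                               
                                                               
                                                               
                                                               
                                                               
                                                               
                                                               
                                                               
                                                               


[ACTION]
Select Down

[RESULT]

 [-] project/                                                  
>  [-] assets/                                                 
     [x] client.json                                           
     [ ] logger.md                                             
     [-] utils/                                                
       [x] helpers.ts                                          
       [ ] router.toml                                         
       [x] handler.js                                          
       [ ] cache.txt                                           
       [x] parser.h                                            
     [ ] auth.json                                             
     [ ] tools/                                                
       [ ] index.rs                                            
       [ ] database.json                                       
   [x] logger.txt                                              
                                                               
                                                               
                                                               
                                                               
                                                               
                                                               
                                                               
                                                               
                                                               
                                                               


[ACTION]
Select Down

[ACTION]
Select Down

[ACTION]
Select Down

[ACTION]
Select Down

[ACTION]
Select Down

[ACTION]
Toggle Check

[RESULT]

 [-] project/                                                  
   [-] assets/                                                 
     [x] client.json                                           
     [ ] logger.md                                             
     [-] utils/                                                
       [x] helpers.ts                                          
>      [x] router.toml                                         
       [x] handler.js                                          
       [ ] cache.txt                                           
       [x] parser.h                                            
     [ ] auth.json                                             
     [ ] tools/                                                
       [ ] index.rs                                            
       [ ] database.json                                       
   [x] logger.txt                                              
                                                               
                                                               
                                                               
                                                               
                                                               
                                                               
                                                               
                                                               
                                                               
                                                               


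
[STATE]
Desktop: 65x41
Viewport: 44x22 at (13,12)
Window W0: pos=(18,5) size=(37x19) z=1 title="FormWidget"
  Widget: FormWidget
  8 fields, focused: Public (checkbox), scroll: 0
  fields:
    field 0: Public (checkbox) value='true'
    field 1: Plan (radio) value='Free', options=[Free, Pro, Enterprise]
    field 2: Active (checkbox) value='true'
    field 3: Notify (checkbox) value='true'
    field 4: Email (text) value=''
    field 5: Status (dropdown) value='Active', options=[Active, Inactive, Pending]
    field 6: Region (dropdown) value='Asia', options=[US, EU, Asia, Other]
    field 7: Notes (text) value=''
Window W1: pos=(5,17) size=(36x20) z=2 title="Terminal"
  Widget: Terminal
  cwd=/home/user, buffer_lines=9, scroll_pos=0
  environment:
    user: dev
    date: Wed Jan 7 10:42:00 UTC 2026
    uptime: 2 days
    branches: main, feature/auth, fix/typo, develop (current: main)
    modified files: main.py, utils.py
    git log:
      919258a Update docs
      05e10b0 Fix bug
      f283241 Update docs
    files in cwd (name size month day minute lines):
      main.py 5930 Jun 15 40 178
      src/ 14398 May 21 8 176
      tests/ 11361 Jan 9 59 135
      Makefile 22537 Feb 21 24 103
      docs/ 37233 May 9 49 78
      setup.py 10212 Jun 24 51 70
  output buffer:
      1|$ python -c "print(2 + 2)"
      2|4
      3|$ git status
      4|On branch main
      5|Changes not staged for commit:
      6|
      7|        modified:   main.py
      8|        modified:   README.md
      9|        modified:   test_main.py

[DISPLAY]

     ┃  Email:      [                   ]┃  
     ┃  Status:     [Active            ▼]┃  
     ┃  Region:     [Asia              ▼]┃  
     ┃  Notes:      [                   ]┃  
     ┃                                   ┃  
━━━━━━━━━━━━━━━━━━━━━━━━━━━┓             ┃  
al                         ┃             ┃  
───────────────────────────┨             ┃  
n -c "print(2 + 2)"        ┃             ┃  
                           ┃             ┃  
tatus                      ┃             ┃  
ch main                    ┃━━━━━━━━━━━━━┛  
 not staged for commit:    ┃                
                           ┃                
 modified:   main.py       ┃                
 modified:   README.md     ┃                
 modified:   test_main.py  ┃                
                           ┃                
                           ┃                
                           ┃                
                           ┃                
                           ┃                


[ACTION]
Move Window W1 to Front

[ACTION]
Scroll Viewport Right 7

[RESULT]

 Email:      [                   ]┃         
 Status:     [Active            ▼]┃         
 Region:     [Asia              ▼]┃         
 Notes:      [                   ]┃         
                                  ┃         
━━━━━━━━━━━━━━━━━━━━┓             ┃         
                    ┃             ┃         
────────────────────┨             ┃         
rint(2 + 2)"        ┃             ┃         
                    ┃             ┃         
                    ┃             ┃         
                    ┃━━━━━━━━━━━━━┛         
aged for commit:    ┃                       
                    ┃                       
ed:   main.py       ┃                       
ed:   README.md     ┃                       
ed:   test_main.py  ┃                       
                    ┃                       
                    ┃                       
                    ┃                       
                    ┃                       
                    ┃                       


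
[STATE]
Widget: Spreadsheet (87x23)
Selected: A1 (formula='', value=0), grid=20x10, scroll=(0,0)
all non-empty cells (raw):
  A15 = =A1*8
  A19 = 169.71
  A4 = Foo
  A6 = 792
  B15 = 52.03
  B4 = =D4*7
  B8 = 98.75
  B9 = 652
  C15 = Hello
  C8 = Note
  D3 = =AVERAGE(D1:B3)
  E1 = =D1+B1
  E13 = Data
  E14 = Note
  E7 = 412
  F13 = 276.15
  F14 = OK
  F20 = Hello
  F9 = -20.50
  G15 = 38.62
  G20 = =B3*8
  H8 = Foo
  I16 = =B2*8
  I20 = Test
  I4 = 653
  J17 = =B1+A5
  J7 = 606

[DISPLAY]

A1:                                                                                    
       A       B       C       D       E       F       G       H       I       J       
---------------------------------------------------------------------------------------
  1      [0]       0       0       0       0       0       0       0       0       0   
  2        0       0       0       0       0       0       0       0       0       0   
  3        0       0       0#CIRC!         0       0       0       0       0       0   
  4 Foo            0       0       0       0       0       0       0     653       0   
  5        0       0       0       0       0       0       0       0       0       0   
  6      792       0       0       0       0       0       0       0       0       0   
  7        0       0       0       0     412       0       0       0       0     606   
  8        0   98.75Note           0       0       0       0Foo            0       0   
  9        0     652       0       0       0  -20.50       0       0       0       0   
 10        0       0       0       0       0       0       0       0       0       0   
 11        0       0       0       0       0       0       0       0       0       0   
 12        0       0       0       0       0       0       0       0       0       0   
 13        0       0       0       0Data      276.15       0       0       0       0   
 14        0       0       0       0Note    OK             0       0       0       0   
 15        0   52.03Hello          0       0       0   38.62       0       0       0   
 16        0       0       0       0       0       0       0       0       0       0   
 17        0       0       0       0       0       0       0       0       0       0   
 18        0       0       0       0       0       0       0       0       0       0   
 19   169.71       0       0       0       0       0       0       0       0       0   
 20        0       0       0       0       0Hello          0       0Test           0   


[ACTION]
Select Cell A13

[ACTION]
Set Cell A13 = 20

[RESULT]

A13: 20                                                                                
       A       B       C       D       E       F       G       H       I       J       
---------------------------------------------------------------------------------------
  1        0       0       0       0       0       0       0       0       0       0   
  2        0       0       0       0       0       0       0       0       0       0   
  3        0       0       0#CIRC!         0       0       0       0       0       0   
  4 Foo            0       0       0       0       0       0       0     653       0   
  5        0       0       0       0       0       0       0       0       0       0   
  6      792       0       0       0       0       0       0       0       0       0   
  7        0       0       0       0     412       0       0       0       0     606   
  8        0   98.75Note           0       0       0       0Foo            0       0   
  9        0     652       0       0       0  -20.50       0       0       0       0   
 10        0       0       0       0       0       0       0       0       0       0   
 11        0       0       0       0       0       0       0       0       0       0   
 12        0       0       0       0       0       0       0       0       0       0   
 13     [20]       0       0       0Data      276.15       0       0       0       0   
 14        0       0       0       0Note    OK             0       0       0       0   
 15        0   52.03Hello          0       0       0   38.62       0       0       0   
 16        0       0       0       0       0       0       0       0       0       0   
 17        0       0       0       0       0       0       0       0       0       0   
 18        0       0       0       0       0       0       0       0       0       0   
 19   169.71       0       0       0       0       0       0       0       0       0   
 20        0       0       0       0       0Hello          0       0Test           0   


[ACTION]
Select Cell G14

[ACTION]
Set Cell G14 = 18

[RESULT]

G14: 18                                                                                
       A       B       C       D       E       F       G       H       I       J       
---------------------------------------------------------------------------------------
  1        0       0       0       0       0       0       0       0       0       0   
  2        0       0       0       0       0       0       0       0       0       0   
  3        0       0       0#CIRC!         0       0       0       0       0       0   
  4 Foo            0       0       0       0       0       0       0     653       0   
  5        0       0       0       0       0       0       0       0       0       0   
  6      792       0       0       0       0       0       0       0       0       0   
  7        0       0       0       0     412       0       0       0       0     606   
  8        0   98.75Note           0       0       0       0Foo            0       0   
  9        0     652       0       0       0  -20.50       0       0       0       0   
 10        0       0       0       0       0       0       0       0       0       0   
 11        0       0       0       0       0       0       0       0       0       0   
 12        0       0       0       0       0       0       0       0       0       0   
 13       20       0       0       0Data      276.15       0       0       0       0   
 14        0       0       0       0Note    OK          [18]       0       0       0   
 15        0   52.03Hello          0       0       0   38.62       0       0       0   
 16        0       0       0       0       0       0       0       0       0       0   
 17        0       0       0       0       0       0       0       0       0       0   
 18        0       0       0       0       0       0       0       0       0       0   
 19   169.71       0       0       0       0       0       0       0       0       0   
 20        0       0       0       0       0Hello          0       0Test           0   


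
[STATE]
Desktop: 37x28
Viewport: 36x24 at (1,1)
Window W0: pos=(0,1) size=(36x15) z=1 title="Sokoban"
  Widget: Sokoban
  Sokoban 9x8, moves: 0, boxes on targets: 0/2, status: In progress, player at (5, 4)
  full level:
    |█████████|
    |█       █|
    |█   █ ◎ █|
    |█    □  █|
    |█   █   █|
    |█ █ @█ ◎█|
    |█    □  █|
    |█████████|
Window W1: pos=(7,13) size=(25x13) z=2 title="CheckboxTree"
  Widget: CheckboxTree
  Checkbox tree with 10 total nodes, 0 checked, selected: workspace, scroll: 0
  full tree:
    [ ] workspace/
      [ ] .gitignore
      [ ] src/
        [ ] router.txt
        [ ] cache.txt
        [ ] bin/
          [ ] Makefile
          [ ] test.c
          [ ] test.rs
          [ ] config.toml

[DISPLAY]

━━━━━━━━━━━━━━━━━━━━━━━━━━━━━━━━━━┓ 
 Sokoban                          ┃ 
──────────────────────────────────┨ 
█████████                         ┃ 
█       █                         ┃ 
█   █ ◎ █                         ┃ 
█    □  █                         ┃ 
█   █   █                         ┃ 
█ █ @█ ◎█                         ┃ 
█    □  █                         ┃ 
█████████                         ┃ 
Moves: 0  0/2                     ┃ 
      ┏━━━━━━━━━━━━━━━━━━━━━━━┓   ┃ 
      ┃ CheckboxTree          ┃   ┃ 
━━━━━━┠───────────────────────┨━━━┛ 
      ┃>[ ] workspace/        ┃     
      ┃   [ ] .gitignore      ┃     
      ┃   [ ] src/            ┃     
      ┃     [ ] router.txt    ┃     
      ┃     [ ] cache.txt     ┃     
      ┃     [ ] bin/          ┃     
      ┃       [ ] Makefile    ┃     
      ┃       [ ] test.c      ┃     
      ┃       [ ] test.rs     ┃     


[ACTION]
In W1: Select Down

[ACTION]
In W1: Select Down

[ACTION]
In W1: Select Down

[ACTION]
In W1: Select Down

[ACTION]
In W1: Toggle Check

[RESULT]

━━━━━━━━━━━━━━━━━━━━━━━━━━━━━━━━━━┓ 
 Sokoban                          ┃ 
──────────────────────────────────┨ 
█████████                         ┃ 
█       █                         ┃ 
█   █ ◎ █                         ┃ 
█    □  █                         ┃ 
█   █   █                         ┃ 
█ █ @█ ◎█                         ┃ 
█    □  █                         ┃ 
█████████                         ┃ 
Moves: 0  0/2                     ┃ 
      ┏━━━━━━━━━━━━━━━━━━━━━━━┓   ┃ 
      ┃ CheckboxTree          ┃   ┃ 
━━━━━━┠───────────────────────┨━━━┛ 
      ┃ [-] workspace/        ┃     
      ┃   [ ] .gitignore      ┃     
      ┃   [-] src/            ┃     
      ┃     [ ] router.txt    ┃     
      ┃>    [x] cache.txt     ┃     
      ┃     [ ] bin/          ┃     
      ┃       [ ] Makefile    ┃     
      ┃       [ ] test.c      ┃     
      ┃       [ ] test.rs     ┃     


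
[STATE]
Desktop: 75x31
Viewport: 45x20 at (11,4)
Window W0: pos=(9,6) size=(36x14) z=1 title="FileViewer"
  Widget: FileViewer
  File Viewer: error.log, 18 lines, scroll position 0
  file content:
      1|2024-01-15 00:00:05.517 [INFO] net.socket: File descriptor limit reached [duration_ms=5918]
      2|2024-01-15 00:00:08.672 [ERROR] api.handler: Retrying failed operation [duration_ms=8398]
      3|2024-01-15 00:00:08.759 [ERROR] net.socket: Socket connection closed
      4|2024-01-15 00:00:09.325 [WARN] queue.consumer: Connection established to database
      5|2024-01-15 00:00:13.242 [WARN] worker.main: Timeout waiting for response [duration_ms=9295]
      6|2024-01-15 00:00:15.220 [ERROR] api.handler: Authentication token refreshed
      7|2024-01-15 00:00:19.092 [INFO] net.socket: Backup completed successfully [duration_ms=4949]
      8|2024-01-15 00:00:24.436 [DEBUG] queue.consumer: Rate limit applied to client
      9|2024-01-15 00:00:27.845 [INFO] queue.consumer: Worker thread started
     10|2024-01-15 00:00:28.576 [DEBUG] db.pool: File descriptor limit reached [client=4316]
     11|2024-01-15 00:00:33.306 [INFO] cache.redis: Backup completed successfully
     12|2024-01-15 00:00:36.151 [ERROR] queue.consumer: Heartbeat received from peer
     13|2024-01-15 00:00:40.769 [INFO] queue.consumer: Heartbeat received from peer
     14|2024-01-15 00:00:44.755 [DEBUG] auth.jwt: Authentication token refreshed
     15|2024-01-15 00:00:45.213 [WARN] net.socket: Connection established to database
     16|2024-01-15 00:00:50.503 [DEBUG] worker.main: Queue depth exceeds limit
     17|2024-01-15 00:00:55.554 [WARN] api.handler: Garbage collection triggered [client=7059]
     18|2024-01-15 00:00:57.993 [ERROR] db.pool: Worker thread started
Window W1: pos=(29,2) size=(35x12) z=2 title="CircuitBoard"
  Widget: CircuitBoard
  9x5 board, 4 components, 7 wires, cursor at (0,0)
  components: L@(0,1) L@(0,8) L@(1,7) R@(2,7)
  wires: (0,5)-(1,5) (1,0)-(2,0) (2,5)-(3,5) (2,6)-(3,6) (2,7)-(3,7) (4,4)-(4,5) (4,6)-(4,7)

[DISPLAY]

                  ┠──────────────────────────
                  ┃   0 1 2 3 4 5 6 7 8      
━━━━━━━━━━━━━━━━━━┃0  [.]  L               · 
FileViewer        ┃                        │ 
──────────────────┃1   ·                   · 
024-01-15 00:00:05┃    │                     
024-01-15 00:00:08┃2   ·                   · 
024-01-15 00:00:08┃                        │ 
024-01-15 00:00:09┃3                       · 
024-01-15 00:00:13┗━━━━━━━━━━━━━━━━━━━━━━━━━━
024-01-15 00:00:15.220 [ERROR] a░┃           
024-01-15 00:00:19.092 [INFO] ne░┃           
024-01-15 00:00:24.436 [DEBUG] q░┃           
024-01-15 00:00:27.845 [INFO] qu░┃           
024-01-15 00:00:28.576 [DEBUG] d▼┃           
━━━━━━━━━━━━━━━━━━━━━━━━━━━━━━━━━┛           
                                             
                                             
                                             
                                             


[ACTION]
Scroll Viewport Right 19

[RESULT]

─────────────────────────────────┨           
   0 1 2 3 4 5 6 7 8             ┃           
0  [.]  L               ·        ┃           
                        │        ┃           
1   ·                   ·       L┃           
    │                            ┃           
2   ·                   ·   ·   R┃           
                        │   │   │┃           
3                       ·   ·   ·┃           
━━━━━━━━━━━━━━━━━━━━━━━━━━━━━━━━━┛           
220 [ERROR] a░┃                              
092 [INFO] ne░┃                              
436 [DEBUG] q░┃                              
845 [INFO] qu░┃                              
576 [DEBUG] d▼┃                              
━━━━━━━━━━━━━━┛                              
                                             
                                             
                                             
                                             


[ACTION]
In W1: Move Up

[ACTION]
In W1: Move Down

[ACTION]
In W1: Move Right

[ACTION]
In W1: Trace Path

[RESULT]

─────────────────────────────────┨           
   0 1 2 3 4 5 6 7 8             ┃           
0       L               ·        ┃           
                        │        ┃           
1   ·  [.]              ·       L┃           
    │                            ┃           
2   ·                   ·   ·   R┃           
                        │   │   │┃           
3                       ·   ·   ·┃           
━━━━━━━━━━━━━━━━━━━━━━━━━━━━━━━━━┛           
220 [ERROR] a░┃                              
092 [INFO] ne░┃                              
436 [DEBUG] q░┃                              
845 [INFO] qu░┃                              
576 [DEBUG] d▼┃                              
━━━━━━━━━━━━━━┛                              
                                             
                                             
                                             
                                             


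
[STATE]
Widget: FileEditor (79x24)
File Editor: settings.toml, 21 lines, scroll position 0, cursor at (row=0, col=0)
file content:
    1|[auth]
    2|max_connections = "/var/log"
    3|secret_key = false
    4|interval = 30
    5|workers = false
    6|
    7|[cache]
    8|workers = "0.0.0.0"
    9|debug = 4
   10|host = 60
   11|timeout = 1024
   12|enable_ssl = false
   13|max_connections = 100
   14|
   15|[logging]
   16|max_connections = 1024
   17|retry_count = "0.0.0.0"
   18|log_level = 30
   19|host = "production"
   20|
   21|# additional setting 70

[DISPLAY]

█auth]                                                                        ▲
max_connections = "/var/log"                                                  █
secret_key = false                                                            ░
interval = 30                                                                 ░
workers = false                                                               ░
                                                                              ░
[cache]                                                                       ░
workers = "0.0.0.0"                                                           ░
debug = 4                                                                     ░
host = 60                                                                     ░
timeout = 1024                                                                ░
enable_ssl = false                                                            ░
max_connections = 100                                                         ░
                                                                              ░
[logging]                                                                     ░
max_connections = 1024                                                        ░
retry_count = "0.0.0.0"                                                       ░
log_level = 30                                                                ░
host = "production"                                                           ░
                                                                              ░
# additional setting 70                                                       ░
                                                                              ░
                                                                              ░
                                                                              ▼


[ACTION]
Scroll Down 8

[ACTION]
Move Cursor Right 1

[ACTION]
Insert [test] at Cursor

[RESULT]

[test█uth]                                                                    ▲
max_connections = "/var/log"                                                  █
secret_key = false                                                            ░
interval = 30                                                                 ░
workers = false                                                               ░
                                                                              ░
[cache]                                                                       ░
workers = "0.0.0.0"                                                           ░
debug = 4                                                                     ░
host = 60                                                                     ░
timeout = 1024                                                                ░
enable_ssl = false                                                            ░
max_connections = 100                                                         ░
                                                                              ░
[logging]                                                                     ░
max_connections = 1024                                                        ░
retry_count = "0.0.0.0"                                                       ░
log_level = 30                                                                ░
host = "production"                                                           ░
                                                                              ░
# additional setting 70                                                       ░
                                                                              ░
                                                                              ░
                                                                              ▼


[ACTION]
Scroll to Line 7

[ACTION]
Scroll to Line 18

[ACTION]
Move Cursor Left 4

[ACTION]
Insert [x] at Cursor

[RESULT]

[x█estauth]                                                                   ▲
max_connections = "/var/log"                                                  █
secret_key = false                                                            ░
interval = 30                                                                 ░
workers = false                                                               ░
                                                                              ░
[cache]                                                                       ░
workers = "0.0.0.0"                                                           ░
debug = 4                                                                     ░
host = 60                                                                     ░
timeout = 1024                                                                ░
enable_ssl = false                                                            ░
max_connections = 100                                                         ░
                                                                              ░
[logging]                                                                     ░
max_connections = 1024                                                        ░
retry_count = "0.0.0.0"                                                       ░
log_level = 30                                                                ░
host = "production"                                                           ░
                                                                              ░
# additional setting 70                                                       ░
                                                                              ░
                                                                              ░
                                                                              ▼


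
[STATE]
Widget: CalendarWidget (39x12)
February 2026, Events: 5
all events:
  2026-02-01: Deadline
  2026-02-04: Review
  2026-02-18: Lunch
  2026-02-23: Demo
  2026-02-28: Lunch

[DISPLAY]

             February 2026             
Mo Tu We Th Fr Sa Su                   
                   1*                  
 2  3  4*  5  6  7  8                  
 9 10 11 12 13 14 15                   
16 17 18* 19 20 21 22                  
23* 24 25 26 27 28*                    
                                       
                                       
                                       
                                       
                                       


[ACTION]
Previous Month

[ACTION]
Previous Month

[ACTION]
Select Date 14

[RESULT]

             December 2025             
Mo Tu We Th Fr Sa Su                   
 1  2  3  4  5  6  7                   
 8  9 10 11 12 13 [14]                 
15 16 17 18 19 20 21                   
22 23 24 25 26 27 28                   
29 30 31                               
                                       
                                       
                                       
                                       
                                       


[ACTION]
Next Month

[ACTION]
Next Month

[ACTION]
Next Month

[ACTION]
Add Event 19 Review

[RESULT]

               March 2026              
Mo Tu We Th Fr Sa Su                   
                   1                   
 2  3  4  5  6  7  8                   
 9 10 11 12 13 14 15                   
16 17 18 19* 20 21 22                  
23 24 25 26 27 28 29                   
30 31                                  
                                       
                                       
                                       
                                       


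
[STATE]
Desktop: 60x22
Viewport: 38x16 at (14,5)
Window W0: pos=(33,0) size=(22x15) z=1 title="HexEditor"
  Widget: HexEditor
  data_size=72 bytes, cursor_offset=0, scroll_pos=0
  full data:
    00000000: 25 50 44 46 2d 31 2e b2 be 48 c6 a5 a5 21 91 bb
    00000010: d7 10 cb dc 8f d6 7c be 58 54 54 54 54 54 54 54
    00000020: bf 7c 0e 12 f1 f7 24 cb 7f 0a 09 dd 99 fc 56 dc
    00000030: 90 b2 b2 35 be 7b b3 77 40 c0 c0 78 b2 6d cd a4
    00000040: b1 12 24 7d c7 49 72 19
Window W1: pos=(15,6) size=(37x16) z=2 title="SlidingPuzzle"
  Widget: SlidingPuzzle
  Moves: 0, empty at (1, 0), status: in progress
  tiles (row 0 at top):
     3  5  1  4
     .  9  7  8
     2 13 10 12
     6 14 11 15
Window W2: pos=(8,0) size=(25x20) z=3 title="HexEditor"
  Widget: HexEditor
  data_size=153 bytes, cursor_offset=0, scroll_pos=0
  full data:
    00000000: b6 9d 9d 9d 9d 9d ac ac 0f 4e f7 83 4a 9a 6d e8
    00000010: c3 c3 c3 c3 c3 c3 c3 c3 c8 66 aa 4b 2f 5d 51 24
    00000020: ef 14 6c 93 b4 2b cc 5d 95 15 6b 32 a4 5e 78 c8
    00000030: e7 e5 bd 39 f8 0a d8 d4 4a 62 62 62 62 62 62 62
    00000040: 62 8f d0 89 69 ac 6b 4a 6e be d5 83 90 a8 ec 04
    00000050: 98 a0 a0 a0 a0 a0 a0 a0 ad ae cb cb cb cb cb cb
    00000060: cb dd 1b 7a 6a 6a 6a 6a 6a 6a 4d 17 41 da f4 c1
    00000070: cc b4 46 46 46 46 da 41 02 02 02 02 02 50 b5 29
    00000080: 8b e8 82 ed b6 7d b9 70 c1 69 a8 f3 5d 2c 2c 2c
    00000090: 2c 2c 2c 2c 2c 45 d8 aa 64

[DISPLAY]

020  ef 14 6c 93 b┃┃00000020  bf 7c 0e
030  e7 e5 bd 39 f┃━━━━━━━━━━━━━━━━━━┓
040  62 8f d0 89 6┃                  ┃
050  98 a0 a0 a0 a┃──────────────────┨
060  cb dd 1b 7a 6┃───┐              ┃
070  cc b4 46 46 4┃ 4 │              ┃
080  8b e8 82 ed b┃───┤              ┃
090  2c 2c 2c 2c 2┃ 8 │              ┃
                  ┃───┤              ┃
                  ┃12 │              ┃
                  ┃───┤              ┃
                  ┃15 │              ┃
                  ┃───┘              ┃
                  ┃                  ┃
━━━━━━━━━━━━━━━━━━┛                  ┃
 ┃                                   ┃


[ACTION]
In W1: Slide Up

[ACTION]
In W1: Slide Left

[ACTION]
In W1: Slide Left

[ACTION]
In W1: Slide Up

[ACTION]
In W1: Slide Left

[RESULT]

020  ef 14 6c 93 b┃┃00000020  bf 7c 0e
030  e7 e5 bd 39 f┃━━━━━━━━━━━━━━━━━━┓
040  62 8f d0 89 6┃                  ┃
050  98 a0 a0 a0 a┃──────────────────┨
060  cb dd 1b 7a 6┃───┐              ┃
070  cc b4 46 46 4┃ 4 │              ┃
080  8b e8 82 ed b┃───┤              ┃
090  2c 2c 2c 2c 2┃ 8 │              ┃
                  ┃───┤              ┃
                  ┃12 │              ┃
                  ┃───┤              ┃
                  ┃   │              ┃
                  ┃───┘              ┃
                  ┃                  ┃
━━━━━━━━━━━━━━━━━━┛                  ┃
 ┃                                   ┃
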